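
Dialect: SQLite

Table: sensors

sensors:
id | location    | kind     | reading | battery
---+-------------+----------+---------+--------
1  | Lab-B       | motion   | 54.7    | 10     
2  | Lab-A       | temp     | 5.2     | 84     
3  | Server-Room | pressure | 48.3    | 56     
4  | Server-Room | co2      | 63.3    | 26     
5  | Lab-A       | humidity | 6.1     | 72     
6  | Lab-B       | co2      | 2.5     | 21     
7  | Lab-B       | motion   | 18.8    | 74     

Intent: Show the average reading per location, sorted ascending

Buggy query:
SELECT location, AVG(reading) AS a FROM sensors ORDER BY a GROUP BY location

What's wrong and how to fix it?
Bug: ORDER BY appears before GROUP BY; SQL clause order requires GROUP BY first

Fix: Reorder: SELECT … FROM … GROUP BY … ORDER BY …

Corrected query:
SELECT location, AVG(reading) AS a FROM sensors GROUP BY location ORDER BY a

Result:
location    | a        
------------+----------
Lab-A       | 5.65     
Lab-B       | 25.333333
Server-Room | 55.8     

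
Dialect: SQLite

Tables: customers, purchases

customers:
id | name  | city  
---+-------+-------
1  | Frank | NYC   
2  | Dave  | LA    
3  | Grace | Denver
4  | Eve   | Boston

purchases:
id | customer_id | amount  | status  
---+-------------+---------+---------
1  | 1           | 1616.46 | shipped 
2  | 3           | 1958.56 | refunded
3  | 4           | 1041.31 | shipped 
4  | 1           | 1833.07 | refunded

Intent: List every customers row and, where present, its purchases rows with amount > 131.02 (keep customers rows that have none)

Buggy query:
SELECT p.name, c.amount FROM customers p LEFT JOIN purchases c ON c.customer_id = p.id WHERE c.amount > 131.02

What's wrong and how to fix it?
Bug: Filtering c.amount in WHERE discards the NULL rows produced by LEFT JOIN, turning it into an inner join

Fix: Put 'c.amount > 131.02' in the JOIN's ON clause instead of WHERE

Corrected query:
SELECT p.name, c.amount FROM customers p LEFT JOIN purchases c ON c.customer_id = p.id AND c.amount > 131.02

Result:
name  | amount 
------+--------
Frank | 1616.46
Frank | 1833.07
Dave  | NULL   
Grace | 1958.56
Eve   | 1041.31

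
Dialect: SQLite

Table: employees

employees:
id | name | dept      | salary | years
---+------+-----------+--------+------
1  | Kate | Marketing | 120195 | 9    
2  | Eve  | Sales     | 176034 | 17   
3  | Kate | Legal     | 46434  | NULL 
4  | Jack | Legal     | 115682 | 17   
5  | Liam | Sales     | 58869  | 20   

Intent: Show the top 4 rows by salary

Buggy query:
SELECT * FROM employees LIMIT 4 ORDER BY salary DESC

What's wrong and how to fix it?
Bug: ORDER BY cannot follow LIMIT; LIMIT is the final clause

Fix: Sort with ORDER BY, then apply LIMIT

Corrected query:
SELECT * FROM employees ORDER BY salary DESC LIMIT 4

Result:
id | name | dept      | salary | years
---+------+-----------+--------+------
2  | Eve  | Sales     | 176034 | 17   
1  | Kate | Marketing | 120195 | 9    
4  | Jack | Legal     | 115682 | 17   
5  | Liam | Sales     | 58869  | 20   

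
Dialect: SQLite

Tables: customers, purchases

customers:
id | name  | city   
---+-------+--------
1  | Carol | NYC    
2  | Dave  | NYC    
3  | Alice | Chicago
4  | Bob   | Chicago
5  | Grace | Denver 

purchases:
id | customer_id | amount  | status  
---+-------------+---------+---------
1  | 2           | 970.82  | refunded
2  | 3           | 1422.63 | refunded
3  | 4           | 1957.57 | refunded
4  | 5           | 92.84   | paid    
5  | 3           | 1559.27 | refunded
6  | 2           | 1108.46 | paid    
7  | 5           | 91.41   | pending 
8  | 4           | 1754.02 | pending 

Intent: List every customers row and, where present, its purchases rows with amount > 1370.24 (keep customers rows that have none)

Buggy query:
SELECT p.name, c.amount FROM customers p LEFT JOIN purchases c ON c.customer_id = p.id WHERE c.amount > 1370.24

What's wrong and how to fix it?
Bug: A WHERE condition on the right-hand table after LEFT JOIN drops unmatched parents

Fix: Put 'c.amount > 1370.24' in the JOIN's ON clause instead of WHERE

Corrected query:
SELECT p.name, c.amount FROM customers p LEFT JOIN purchases c ON c.customer_id = p.id AND c.amount > 1370.24

Result:
name  | amount 
------+--------
Carol | NULL   
Dave  | NULL   
Alice | 1422.63
Alice | 1559.27
Bob   | 1754.02
Bob   | 1957.57
Grace | NULL   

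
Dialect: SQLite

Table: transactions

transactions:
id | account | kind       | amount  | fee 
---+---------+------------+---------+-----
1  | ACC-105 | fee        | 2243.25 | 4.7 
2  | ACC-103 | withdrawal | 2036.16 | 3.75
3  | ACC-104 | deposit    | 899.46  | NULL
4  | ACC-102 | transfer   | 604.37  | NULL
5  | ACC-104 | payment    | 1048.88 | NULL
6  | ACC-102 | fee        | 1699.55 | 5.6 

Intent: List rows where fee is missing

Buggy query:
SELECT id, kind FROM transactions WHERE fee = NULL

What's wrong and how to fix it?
Bug: '= NULL' is always unknown in SQL three-valued logic, so no rows match

Fix: Replace '= NULL' with 'IS NULL'

Corrected query:
SELECT id, kind FROM transactions WHERE fee IS NULL

Result:
id | kind    
---+---------
3  | deposit 
4  | transfer
5  | payment 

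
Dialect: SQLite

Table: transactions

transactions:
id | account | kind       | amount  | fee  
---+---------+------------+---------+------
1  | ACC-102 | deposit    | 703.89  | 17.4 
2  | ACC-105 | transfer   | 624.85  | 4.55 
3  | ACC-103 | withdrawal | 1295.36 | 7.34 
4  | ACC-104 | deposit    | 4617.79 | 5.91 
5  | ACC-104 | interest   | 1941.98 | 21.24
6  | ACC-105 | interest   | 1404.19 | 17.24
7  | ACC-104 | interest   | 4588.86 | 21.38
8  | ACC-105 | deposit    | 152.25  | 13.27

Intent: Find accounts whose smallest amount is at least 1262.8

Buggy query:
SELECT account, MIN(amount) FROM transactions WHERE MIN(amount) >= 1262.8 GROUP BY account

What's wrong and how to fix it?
Bug: MIN() in WHERE is a misuse of aggregate

Fix: Use HAVING for the per-group MIN condition

Corrected query:
SELECT account, MIN(amount) FROM transactions GROUP BY account HAVING MIN(amount) >= 1262.8

Result:
account | MIN(amount)
--------+------------
ACC-103 | 1295.36    
ACC-104 | 1941.98    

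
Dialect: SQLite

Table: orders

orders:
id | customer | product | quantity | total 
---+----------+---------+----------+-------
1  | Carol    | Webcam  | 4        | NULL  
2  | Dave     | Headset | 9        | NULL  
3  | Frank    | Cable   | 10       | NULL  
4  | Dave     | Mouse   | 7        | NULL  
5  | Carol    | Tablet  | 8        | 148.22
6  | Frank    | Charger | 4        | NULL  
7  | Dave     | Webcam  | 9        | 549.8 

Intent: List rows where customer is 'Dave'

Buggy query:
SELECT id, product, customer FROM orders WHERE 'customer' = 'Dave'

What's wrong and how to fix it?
Bug: 'customer' in single quotes is a string literal, not the column; the comparison is literal-vs-literal and never true

Fix: Remove the quotes around the column name (or use double quotes for an identifier)

Corrected query:
SELECT id, product, customer FROM orders WHERE customer = 'Dave'

Result:
id | product | customer
---+---------+---------
2  | Headset | Dave    
4  | Mouse   | Dave    
7  | Webcam  | Dave    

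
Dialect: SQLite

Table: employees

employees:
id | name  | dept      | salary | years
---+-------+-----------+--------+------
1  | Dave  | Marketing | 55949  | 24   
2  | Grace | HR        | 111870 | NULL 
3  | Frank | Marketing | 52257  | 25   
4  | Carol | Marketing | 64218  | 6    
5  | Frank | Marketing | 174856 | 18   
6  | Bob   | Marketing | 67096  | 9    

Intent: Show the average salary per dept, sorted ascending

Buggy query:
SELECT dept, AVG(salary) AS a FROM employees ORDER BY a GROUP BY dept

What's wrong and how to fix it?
Bug: GROUP BY must precede ORDER BY

Fix: Move ORDER BY to the end, after GROUP BY

Corrected query:
SELECT dept, AVG(salary) AS a FROM employees GROUP BY dept ORDER BY a

Result:
dept      | a      
----------+--------
Marketing | 82875.2
HR        | 111870 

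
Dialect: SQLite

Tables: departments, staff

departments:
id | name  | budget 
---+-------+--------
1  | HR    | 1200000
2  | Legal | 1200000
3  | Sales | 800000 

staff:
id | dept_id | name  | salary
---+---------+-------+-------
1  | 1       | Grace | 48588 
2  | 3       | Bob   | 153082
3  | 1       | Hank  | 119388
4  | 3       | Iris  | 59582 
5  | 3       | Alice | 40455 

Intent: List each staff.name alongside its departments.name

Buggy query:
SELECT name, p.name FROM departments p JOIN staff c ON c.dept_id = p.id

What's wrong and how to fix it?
Bug: 'name' exists in both joined tables, so the database can't tell which one is meant

Fix: Qualify the column with its table alias (c.name)

Corrected query:
SELECT c.name, p.name FROM departments p JOIN staff c ON c.dept_id = p.id

Result:
name  | name 
------+------
Grace | HR   
Bob   | Sales
Hank  | HR   
Iris  | Sales
Alice | Sales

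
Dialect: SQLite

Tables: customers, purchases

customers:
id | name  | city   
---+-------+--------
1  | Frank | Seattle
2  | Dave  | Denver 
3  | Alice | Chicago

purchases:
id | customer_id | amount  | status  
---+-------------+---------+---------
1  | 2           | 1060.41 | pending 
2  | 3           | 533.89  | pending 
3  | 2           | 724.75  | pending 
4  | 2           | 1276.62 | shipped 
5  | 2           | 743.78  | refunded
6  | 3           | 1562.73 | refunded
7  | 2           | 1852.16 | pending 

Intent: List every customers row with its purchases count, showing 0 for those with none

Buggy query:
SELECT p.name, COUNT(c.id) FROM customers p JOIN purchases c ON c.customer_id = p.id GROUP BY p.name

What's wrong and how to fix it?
Bug: An inner join excludes parents with zero children

Fix: Switch to LEFT JOIN to retain unmatched parent rows

Corrected query:
SELECT p.name, COUNT(c.id) FROM customers p LEFT JOIN purchases c ON c.customer_id = p.id GROUP BY p.name

Result:
name  | COUNT(c.id)
------+------------
Alice | 2          
Dave  | 5          
Frank | 0          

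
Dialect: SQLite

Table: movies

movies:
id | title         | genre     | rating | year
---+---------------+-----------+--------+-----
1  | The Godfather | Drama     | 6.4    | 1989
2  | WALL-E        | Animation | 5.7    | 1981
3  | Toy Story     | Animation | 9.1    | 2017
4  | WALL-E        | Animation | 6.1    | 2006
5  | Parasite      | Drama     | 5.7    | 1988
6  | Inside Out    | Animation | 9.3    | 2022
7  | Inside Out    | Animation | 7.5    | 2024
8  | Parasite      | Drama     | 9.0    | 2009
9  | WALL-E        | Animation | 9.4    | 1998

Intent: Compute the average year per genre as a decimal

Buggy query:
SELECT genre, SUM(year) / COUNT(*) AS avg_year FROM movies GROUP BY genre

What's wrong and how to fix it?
Bug: Both operands are integers, so '/' performs integer division and truncates

Fix: Cast one side to REAL so the division keeps the fractional part

Corrected query:
SELECT genre, SUM(year) * 1.0 / COUNT(*) AS avg_year FROM movies GROUP BY genre

Result:
genre     | avg_year   
----------+------------
Animation | 2008       
Drama     | 1995.333333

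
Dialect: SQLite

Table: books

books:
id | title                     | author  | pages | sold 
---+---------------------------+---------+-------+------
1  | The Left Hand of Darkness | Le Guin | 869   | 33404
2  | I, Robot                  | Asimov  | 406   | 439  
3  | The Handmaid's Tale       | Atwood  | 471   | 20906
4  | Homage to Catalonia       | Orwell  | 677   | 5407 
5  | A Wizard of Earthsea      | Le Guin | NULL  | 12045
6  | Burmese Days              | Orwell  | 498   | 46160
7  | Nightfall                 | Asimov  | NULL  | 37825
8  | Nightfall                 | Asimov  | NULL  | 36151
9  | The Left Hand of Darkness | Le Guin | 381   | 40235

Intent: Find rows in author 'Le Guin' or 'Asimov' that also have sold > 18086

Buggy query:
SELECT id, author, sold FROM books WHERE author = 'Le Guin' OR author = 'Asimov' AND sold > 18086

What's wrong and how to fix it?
Bug: Without parentheses, AND is evaluated before OR, so the sold filter only applies to the 'Asimov' branch

Fix: Group the OR with parentheses (or use IN), then AND the threshold

Corrected query:
SELECT id, author, sold FROM books WHERE (author = 'Le Guin' OR author = 'Asimov') AND sold > 18086

Result:
id | author  | sold 
---+---------+------
1  | Le Guin | 33404
7  | Asimov  | 37825
8  | Asimov  | 36151
9  | Le Guin | 40235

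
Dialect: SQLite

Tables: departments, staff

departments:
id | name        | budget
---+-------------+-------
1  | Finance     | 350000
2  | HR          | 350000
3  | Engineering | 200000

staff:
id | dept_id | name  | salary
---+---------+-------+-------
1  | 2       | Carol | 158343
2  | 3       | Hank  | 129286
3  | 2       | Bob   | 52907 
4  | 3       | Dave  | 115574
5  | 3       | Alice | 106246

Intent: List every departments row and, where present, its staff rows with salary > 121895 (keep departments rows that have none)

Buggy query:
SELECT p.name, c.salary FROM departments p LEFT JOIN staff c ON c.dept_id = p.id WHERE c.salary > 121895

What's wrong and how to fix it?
Bug: Filtering c.salary in WHERE discards the NULL rows produced by LEFT JOIN, turning it into an inner join

Fix: Put 'c.salary > 121895' in the JOIN's ON clause instead of WHERE

Corrected query:
SELECT p.name, c.salary FROM departments p LEFT JOIN staff c ON c.dept_id = p.id AND c.salary > 121895

Result:
name        | salary
------------+-------
Finance     | NULL  
HR          | 158343
Engineering | 129286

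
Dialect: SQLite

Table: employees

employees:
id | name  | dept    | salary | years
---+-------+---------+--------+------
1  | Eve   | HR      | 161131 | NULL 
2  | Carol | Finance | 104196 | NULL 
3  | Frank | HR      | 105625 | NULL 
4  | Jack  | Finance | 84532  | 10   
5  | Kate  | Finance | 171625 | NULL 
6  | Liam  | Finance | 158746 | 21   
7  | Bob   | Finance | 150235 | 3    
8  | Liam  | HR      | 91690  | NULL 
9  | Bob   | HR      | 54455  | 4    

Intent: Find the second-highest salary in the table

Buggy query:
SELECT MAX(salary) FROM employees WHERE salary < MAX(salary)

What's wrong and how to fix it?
Bug: MAX(salary) on the right of the comparison is an aggregate-in-WHERE error

Fix: Compute the overall MAX in a subquery, then take MAX of rows below it

Corrected query:
SELECT MAX(salary) FROM employees WHERE salary < (SELECT MAX(salary) FROM employees)

Result:
MAX(salary)
-----------
161131     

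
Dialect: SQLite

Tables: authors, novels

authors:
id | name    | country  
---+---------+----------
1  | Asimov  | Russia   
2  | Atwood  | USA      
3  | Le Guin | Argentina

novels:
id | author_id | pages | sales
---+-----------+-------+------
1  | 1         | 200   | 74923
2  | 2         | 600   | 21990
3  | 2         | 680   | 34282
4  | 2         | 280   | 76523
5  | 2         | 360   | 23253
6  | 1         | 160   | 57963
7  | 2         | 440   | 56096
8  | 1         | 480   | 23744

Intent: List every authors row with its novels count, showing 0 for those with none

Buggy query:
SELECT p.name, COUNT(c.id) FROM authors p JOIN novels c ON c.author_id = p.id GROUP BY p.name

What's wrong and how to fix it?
Bug: INNER JOIN drops authors rows that have no matching novels rows

Fix: Use LEFT JOIN so parents without children still appear (COUNT(c.id) gives 0)

Corrected query:
SELECT p.name, COUNT(c.id) FROM authors p LEFT JOIN novels c ON c.author_id = p.id GROUP BY p.name

Result:
name    | COUNT(c.id)
--------+------------
Asimov  | 3          
Atwood  | 5          
Le Guin | 0          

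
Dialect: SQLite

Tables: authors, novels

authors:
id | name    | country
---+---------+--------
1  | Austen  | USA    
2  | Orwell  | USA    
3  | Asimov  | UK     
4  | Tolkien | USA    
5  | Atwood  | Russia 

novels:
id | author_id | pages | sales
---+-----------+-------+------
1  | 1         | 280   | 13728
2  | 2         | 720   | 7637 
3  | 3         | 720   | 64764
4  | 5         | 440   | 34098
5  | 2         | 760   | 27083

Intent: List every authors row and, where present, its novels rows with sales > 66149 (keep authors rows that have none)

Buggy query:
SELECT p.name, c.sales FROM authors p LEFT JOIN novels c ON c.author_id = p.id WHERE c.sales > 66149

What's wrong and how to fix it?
Bug: Filtering c.sales in WHERE discards the NULL rows produced by LEFT JOIN, turning it into an inner join

Fix: Put 'c.sales > 66149' in the JOIN's ON clause instead of WHERE

Corrected query:
SELECT p.name, c.sales FROM authors p LEFT JOIN novels c ON c.author_id = p.id AND c.sales > 66149

Result:
name    | sales
--------+------
Austen  | NULL 
Orwell  | NULL 
Asimov  | NULL 
Tolkien | NULL 
Atwood  | NULL 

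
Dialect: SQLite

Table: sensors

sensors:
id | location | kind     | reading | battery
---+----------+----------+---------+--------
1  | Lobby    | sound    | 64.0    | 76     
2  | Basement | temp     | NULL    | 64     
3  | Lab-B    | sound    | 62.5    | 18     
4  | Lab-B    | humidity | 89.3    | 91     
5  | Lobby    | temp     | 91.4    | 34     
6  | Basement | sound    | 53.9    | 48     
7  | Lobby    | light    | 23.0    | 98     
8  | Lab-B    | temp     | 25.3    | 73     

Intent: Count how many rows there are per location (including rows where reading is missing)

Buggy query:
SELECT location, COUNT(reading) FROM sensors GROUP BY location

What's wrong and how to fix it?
Bug: COUNT(column) counts non-NULL values only; rows with NULL reading aren't counted

Fix: Use COUNT(*) to count all rows regardless of NULL

Corrected query:
SELECT location, COUNT(*) FROM sensors GROUP BY location

Result:
location | COUNT(*)
---------+---------
Basement | 2       
Lab-B    | 3       
Lobby    | 3       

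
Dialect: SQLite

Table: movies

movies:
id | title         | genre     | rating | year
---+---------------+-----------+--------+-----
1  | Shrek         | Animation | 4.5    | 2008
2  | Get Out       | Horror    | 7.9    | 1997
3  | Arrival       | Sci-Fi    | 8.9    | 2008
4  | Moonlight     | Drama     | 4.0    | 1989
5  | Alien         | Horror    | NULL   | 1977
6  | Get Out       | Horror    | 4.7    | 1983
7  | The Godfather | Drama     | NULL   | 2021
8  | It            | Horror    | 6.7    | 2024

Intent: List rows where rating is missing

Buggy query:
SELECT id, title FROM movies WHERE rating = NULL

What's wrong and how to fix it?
Bug: '= NULL' is always unknown in SQL three-valued logic, so no rows match

Fix: Use IS NULL to test for NULL

Corrected query:
SELECT id, title FROM movies WHERE rating IS NULL

Result:
id | title        
---+--------------
5  | Alien        
7  | The Godfather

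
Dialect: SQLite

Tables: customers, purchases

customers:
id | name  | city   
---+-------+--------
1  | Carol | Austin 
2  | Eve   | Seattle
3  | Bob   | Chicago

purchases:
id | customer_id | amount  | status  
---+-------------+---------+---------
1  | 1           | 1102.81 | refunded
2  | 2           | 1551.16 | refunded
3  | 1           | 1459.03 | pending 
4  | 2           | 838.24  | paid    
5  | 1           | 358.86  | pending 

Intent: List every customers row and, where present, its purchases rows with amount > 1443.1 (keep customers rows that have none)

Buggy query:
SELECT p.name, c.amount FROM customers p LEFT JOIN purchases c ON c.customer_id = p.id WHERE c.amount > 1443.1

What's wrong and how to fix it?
Bug: A WHERE condition on the right-hand table after LEFT JOIN drops unmatched parents

Fix: Put 'c.amount > 1443.1' in the JOIN's ON clause instead of WHERE

Corrected query:
SELECT p.name, c.amount FROM customers p LEFT JOIN purchases c ON c.customer_id = p.id AND c.amount > 1443.1

Result:
name  | amount 
------+--------
Carol | 1459.03
Eve   | 1551.16
Bob   | NULL   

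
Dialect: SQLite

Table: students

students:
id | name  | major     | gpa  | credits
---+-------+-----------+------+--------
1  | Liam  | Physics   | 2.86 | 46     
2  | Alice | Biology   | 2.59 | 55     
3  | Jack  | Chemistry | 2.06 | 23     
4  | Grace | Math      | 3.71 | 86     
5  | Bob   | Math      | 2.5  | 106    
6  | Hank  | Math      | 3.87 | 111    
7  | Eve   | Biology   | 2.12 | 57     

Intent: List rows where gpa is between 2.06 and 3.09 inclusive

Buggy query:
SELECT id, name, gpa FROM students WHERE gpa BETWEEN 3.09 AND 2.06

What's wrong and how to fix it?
Bug: BETWEEN expects the lower bound first; with 3.09 AND 2.06 the range is empty

Fix: Swap the bounds so the smaller value comes first

Corrected query:
SELECT id, name, gpa FROM students WHERE gpa BETWEEN 2.06 AND 3.09

Result:
id | name  | gpa 
---+-------+-----
1  | Liam  | 2.86
2  | Alice | 2.59
3  | Jack  | 2.06
5  | Bob   | 2.5 
7  | Eve   | 2.12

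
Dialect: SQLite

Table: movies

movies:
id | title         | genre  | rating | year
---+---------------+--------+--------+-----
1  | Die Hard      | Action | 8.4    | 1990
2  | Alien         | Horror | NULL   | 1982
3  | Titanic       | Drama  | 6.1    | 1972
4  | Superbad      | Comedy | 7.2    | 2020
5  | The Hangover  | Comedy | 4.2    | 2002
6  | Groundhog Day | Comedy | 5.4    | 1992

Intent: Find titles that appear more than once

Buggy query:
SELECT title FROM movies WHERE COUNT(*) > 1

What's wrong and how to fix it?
Bug: WHERE can't reference COUNT(*); aggregates are computed after WHERE

Fix: Group first, then use HAVING for the count condition

Corrected query:
SELECT title FROM movies GROUP BY title HAVING COUNT(*) > 1

Result:
(no rows)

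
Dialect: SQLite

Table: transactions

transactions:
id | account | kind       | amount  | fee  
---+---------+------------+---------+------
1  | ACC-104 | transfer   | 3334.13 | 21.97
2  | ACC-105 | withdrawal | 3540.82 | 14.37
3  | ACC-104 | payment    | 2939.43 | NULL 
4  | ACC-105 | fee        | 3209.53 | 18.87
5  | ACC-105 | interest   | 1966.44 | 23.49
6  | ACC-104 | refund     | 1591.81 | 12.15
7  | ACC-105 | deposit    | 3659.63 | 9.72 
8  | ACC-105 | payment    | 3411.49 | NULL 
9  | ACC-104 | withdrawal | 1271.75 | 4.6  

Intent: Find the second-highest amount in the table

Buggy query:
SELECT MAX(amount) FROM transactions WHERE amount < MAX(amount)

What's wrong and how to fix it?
Bug: The inner MAX is an aggregate inside WHERE, which is not allowed

Fix: Compute the overall MAX in a subquery, then take MAX of rows below it

Corrected query:
SELECT MAX(amount) FROM transactions WHERE amount < (SELECT MAX(amount) FROM transactions)

Result:
MAX(amount)
-----------
3540.82    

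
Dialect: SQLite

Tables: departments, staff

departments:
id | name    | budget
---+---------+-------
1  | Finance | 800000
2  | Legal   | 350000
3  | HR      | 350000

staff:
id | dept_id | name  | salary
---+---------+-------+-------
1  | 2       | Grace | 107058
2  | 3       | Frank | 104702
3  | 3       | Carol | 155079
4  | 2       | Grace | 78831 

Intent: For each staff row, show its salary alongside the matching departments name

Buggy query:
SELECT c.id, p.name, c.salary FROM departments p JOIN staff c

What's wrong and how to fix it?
Bug: JOIN with no ON clause produces a cartesian product; every staff row pairs with every departments row

Fix: Add ON c.dept_id = p.id to the JOIN

Corrected query:
SELECT c.id, p.name, c.salary FROM departments p JOIN staff c ON c.dept_id = p.id

Result:
id | name  | salary
---+-------+-------
1  | Legal | 107058
2  | HR    | 104702
3  | HR    | 155079
4  | Legal | 78831 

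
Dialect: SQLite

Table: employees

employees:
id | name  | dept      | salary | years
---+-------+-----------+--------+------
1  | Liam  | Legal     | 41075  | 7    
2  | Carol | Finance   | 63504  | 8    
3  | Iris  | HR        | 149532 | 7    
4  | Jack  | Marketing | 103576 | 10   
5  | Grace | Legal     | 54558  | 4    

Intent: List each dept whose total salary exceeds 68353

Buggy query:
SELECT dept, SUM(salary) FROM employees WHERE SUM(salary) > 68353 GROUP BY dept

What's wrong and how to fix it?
Bug: Aggregate functions cannot appear in a WHERE clause

Fix: Move the aggregate condition to a HAVING clause

Corrected query:
SELECT dept, SUM(salary) FROM employees GROUP BY dept HAVING SUM(salary) > 68353

Result:
dept      | SUM(salary)
----------+------------
HR        | 149532     
Legal     | 95633      
Marketing | 103576     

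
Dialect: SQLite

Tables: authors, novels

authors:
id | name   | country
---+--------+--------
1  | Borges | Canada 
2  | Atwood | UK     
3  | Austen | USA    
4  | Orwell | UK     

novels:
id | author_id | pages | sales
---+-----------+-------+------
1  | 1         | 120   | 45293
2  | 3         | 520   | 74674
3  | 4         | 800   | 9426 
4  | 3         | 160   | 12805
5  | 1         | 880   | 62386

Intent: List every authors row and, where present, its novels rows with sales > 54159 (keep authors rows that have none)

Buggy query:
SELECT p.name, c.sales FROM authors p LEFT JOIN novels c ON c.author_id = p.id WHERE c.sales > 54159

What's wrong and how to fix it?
Bug: A WHERE condition on the right-hand table after LEFT JOIN drops unmatched parents

Fix: Move the right-table condition into the ON clause so unmatched parents are kept

Corrected query:
SELECT p.name, c.sales FROM authors p LEFT JOIN novels c ON c.author_id = p.id AND c.sales > 54159

Result:
name   | sales
-------+------
Borges | 62386
Atwood | NULL 
Austen | 74674
Orwell | NULL 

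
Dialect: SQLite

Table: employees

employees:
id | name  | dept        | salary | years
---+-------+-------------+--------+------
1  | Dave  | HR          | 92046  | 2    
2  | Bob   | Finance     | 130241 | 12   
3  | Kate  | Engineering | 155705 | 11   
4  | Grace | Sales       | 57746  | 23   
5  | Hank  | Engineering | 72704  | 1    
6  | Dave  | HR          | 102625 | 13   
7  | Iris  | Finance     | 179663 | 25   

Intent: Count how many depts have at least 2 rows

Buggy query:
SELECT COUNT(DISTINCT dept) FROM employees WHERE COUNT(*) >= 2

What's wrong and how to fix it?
Bug: COUNT(*) cannot appear in WHERE; the per-group count doesn't exist yet

Fix: Use a subquery that GROUPs and filters with HAVING, then count its rows

Corrected query:
SELECT COUNT(*) FROM (SELECT dept FROM employees GROUP BY dept HAVING COUNT(*) >= 2)

Result:
COUNT(*)
--------
3       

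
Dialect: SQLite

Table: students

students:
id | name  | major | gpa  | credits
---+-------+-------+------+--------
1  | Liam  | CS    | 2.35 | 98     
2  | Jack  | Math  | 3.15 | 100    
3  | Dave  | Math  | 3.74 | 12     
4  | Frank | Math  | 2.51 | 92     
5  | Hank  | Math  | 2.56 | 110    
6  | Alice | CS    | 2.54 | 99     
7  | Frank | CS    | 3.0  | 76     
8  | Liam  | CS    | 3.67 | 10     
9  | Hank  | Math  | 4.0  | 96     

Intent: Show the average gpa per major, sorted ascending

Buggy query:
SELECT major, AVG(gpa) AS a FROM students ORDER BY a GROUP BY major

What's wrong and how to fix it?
Bug: ORDER BY appears before GROUP BY; SQL clause order requires GROUP BY first

Fix: Reorder: SELECT … FROM … GROUP BY … ORDER BY …

Corrected query:
SELECT major, AVG(gpa) AS a FROM students GROUP BY major ORDER BY a

Result:
major | a    
------+------
CS    | 2.89 
Math  | 3.192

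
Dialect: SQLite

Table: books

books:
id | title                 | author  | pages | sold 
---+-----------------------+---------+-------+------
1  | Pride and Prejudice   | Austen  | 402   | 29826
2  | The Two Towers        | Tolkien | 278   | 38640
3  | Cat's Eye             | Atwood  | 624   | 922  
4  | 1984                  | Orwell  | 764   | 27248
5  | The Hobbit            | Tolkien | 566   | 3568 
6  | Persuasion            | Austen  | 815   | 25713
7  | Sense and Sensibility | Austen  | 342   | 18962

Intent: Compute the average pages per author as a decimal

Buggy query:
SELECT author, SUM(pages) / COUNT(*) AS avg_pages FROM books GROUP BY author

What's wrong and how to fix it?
Bug: Both operands are integers, so '/' performs integer division and truncates

Fix: Cast one side to REAL so the division keeps the fractional part

Corrected query:
SELECT author, SUM(pages) * 1.0 / COUNT(*) AS avg_pages FROM books GROUP BY author

Result:
author  | avg_pages 
--------+-----------
Atwood  | 624       
Austen  | 519.666667
Orwell  | 764       
Tolkien | 422       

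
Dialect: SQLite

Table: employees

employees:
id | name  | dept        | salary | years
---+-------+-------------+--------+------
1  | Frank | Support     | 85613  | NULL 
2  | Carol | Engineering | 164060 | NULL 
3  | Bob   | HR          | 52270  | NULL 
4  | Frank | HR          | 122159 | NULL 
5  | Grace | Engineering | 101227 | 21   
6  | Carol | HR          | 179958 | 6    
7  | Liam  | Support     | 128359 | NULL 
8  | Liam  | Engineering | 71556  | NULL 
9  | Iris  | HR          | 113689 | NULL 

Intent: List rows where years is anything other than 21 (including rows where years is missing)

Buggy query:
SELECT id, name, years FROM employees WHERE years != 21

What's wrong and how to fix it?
Bug: Inequality against NULL is unknown, not true; rows with NULL are dropped

Fix: Add an explicit OR years IS NULL to include the missing-value rows

Corrected query:
SELECT id, name, years FROM employees WHERE years != 21 OR years IS NULL

Result:
id | name  | years
---+-------+------
1  | Frank | NULL 
2  | Carol | NULL 
3  | Bob   | NULL 
4  | Frank | NULL 
6  | Carol | 6    
7  | Liam  | NULL 
8  | Liam  | NULL 
9  | Iris  | NULL 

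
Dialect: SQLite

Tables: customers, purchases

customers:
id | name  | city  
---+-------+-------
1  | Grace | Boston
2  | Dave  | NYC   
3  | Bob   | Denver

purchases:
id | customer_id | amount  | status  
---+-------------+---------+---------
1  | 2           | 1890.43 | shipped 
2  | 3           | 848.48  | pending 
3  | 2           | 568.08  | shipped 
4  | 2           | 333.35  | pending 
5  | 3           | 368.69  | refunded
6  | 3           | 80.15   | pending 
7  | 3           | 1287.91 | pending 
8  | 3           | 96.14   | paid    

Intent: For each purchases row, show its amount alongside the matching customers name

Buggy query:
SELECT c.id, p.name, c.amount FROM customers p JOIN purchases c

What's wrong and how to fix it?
Bug: Missing join condition: each purchases row is matched to all customers rows instead of just its own

Fix: Add ON c.customer_id = p.id to the JOIN

Corrected query:
SELECT c.id, p.name, c.amount FROM customers p JOIN purchases c ON c.customer_id = p.id

Result:
id | name | amount 
---+------+--------
1  | Dave | 1890.43
2  | Bob  | 848.48 
3  | Dave | 568.08 
4  | Dave | 333.35 
5  | Bob  | 368.69 
6  | Bob  | 80.15  
7  | Bob  | 1287.91
8  | Bob  | 96.14  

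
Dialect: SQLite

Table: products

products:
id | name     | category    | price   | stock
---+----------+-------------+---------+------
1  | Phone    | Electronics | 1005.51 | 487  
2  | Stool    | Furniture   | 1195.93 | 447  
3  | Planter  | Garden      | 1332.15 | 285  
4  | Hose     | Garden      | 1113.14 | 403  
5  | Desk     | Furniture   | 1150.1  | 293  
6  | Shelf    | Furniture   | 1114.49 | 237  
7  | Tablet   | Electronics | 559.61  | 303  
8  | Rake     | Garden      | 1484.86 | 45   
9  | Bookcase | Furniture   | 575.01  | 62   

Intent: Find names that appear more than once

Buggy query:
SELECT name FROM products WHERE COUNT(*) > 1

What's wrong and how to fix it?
Bug: WHERE can't reference COUNT(*); aggregates are computed after WHERE

Fix: GROUP BY name, then filter groups with HAVING COUNT(*) > 1

Corrected query:
SELECT name FROM products GROUP BY name HAVING COUNT(*) > 1

Result:
(no rows)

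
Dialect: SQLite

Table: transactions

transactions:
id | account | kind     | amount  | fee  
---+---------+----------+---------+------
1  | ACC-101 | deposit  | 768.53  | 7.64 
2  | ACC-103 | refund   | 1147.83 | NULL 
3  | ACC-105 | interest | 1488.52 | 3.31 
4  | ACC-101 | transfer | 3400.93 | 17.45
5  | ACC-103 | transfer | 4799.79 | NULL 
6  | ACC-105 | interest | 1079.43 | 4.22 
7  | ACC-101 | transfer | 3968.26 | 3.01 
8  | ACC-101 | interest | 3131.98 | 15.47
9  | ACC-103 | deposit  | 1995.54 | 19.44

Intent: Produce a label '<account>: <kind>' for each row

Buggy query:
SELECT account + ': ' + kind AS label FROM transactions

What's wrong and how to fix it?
Bug: '+' is numeric addition; on text columns SQLite converts them to 0 instead of concatenating

Fix: Replace + with || to concatenate text

Corrected query:
SELECT account || ': ' || kind AS label FROM transactions

Result:
label            
-----------------
ACC-101: deposit 
ACC-103: refund  
ACC-105: interest
ACC-101: transfer
ACC-103: transfer
ACC-105: interest
ACC-101: transfer
ACC-101: interest
ACC-103: deposit 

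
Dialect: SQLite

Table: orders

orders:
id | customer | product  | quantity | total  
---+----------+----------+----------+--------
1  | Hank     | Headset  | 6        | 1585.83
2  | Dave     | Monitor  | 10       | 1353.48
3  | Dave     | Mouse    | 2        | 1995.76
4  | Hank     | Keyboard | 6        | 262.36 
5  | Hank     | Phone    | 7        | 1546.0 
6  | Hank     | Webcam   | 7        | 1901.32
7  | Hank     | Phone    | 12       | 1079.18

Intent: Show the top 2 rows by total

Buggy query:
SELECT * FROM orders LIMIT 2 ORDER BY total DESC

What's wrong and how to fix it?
Bug: LIMIT must come after ORDER BY

Fix: Sort with ORDER BY, then apply LIMIT

Corrected query:
SELECT * FROM orders ORDER BY total DESC LIMIT 2

Result:
id | customer | product | quantity | total  
---+----------+---------+----------+--------
3  | Dave     | Mouse   | 2        | 1995.76
6  | Hank     | Webcam  | 7        | 1901.32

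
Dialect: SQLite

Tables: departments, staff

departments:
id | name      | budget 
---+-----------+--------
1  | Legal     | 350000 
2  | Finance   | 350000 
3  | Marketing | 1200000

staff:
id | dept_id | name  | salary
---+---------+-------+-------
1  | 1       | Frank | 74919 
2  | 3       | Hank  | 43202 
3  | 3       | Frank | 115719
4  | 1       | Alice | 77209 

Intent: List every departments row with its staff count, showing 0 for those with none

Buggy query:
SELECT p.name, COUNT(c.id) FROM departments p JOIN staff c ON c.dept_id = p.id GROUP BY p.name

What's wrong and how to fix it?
Bug: An inner join excludes parents with zero children

Fix: Switch to LEFT JOIN to retain unmatched parent rows

Corrected query:
SELECT p.name, COUNT(c.id) FROM departments p LEFT JOIN staff c ON c.dept_id = p.id GROUP BY p.name

Result:
name      | COUNT(c.id)
----------+------------
Finance   | 0          
Legal     | 2          
Marketing | 2          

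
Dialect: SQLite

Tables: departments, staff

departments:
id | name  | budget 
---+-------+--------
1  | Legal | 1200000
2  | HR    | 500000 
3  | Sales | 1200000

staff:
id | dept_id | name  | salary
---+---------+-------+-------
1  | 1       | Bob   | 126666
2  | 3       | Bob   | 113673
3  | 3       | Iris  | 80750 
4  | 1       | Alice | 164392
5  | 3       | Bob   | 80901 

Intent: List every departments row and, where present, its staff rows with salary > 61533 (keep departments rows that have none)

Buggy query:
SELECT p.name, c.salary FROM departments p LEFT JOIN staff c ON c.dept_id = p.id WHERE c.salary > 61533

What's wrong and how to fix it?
Bug: Filtering c.salary in WHERE discards the NULL rows produced by LEFT JOIN, turning it into an inner join

Fix: Put 'c.salary > 61533' in the JOIN's ON clause instead of WHERE

Corrected query:
SELECT p.name, c.salary FROM departments p LEFT JOIN staff c ON c.dept_id = p.id AND c.salary > 61533

Result:
name  | salary
------+-------
Legal | 126666
Legal | 164392
HR    | NULL  
Sales | 80750 
Sales | 80901 
Sales | 113673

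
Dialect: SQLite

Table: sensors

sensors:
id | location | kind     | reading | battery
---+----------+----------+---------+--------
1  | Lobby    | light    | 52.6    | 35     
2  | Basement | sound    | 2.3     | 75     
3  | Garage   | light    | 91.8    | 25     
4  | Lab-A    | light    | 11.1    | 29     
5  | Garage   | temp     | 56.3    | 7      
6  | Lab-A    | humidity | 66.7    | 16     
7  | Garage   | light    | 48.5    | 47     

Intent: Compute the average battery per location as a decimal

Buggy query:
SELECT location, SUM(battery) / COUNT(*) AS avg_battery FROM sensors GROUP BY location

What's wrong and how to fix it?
Bug: SUM(battery) and COUNT(*) are both integers; the division truncates the fractional part

Fix: Multiply by 1.0 (or CAST to REAL) to force floating-point division

Corrected query:
SELECT location, SUM(battery) * 1.0 / COUNT(*) AS avg_battery FROM sensors GROUP BY location

Result:
location | avg_battery
---------+------------
Basement | 75         
Garage   | 26.333333  
Lab-A    | 22.5       
Lobby    | 35         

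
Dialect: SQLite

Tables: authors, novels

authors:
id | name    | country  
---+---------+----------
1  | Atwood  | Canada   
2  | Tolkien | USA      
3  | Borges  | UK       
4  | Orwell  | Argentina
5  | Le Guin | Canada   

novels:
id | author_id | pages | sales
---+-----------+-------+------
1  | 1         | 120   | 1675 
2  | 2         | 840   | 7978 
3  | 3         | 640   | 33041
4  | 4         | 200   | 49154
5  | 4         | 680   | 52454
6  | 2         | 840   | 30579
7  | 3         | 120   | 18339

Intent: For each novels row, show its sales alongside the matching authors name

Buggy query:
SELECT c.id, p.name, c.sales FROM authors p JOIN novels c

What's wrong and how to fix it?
Bug: Missing join condition: each novels row is matched to all authors rows instead of just its own

Fix: Add ON c.author_id = p.id to the JOIN

Corrected query:
SELECT c.id, p.name, c.sales FROM authors p JOIN novels c ON c.author_id = p.id

Result:
id | name    | sales
---+---------+------
1  | Atwood  | 1675 
2  | Tolkien | 7978 
3  | Borges  | 33041
4  | Orwell  | 49154
5  | Orwell  | 52454
6  | Tolkien | 30579
7  | Borges  | 18339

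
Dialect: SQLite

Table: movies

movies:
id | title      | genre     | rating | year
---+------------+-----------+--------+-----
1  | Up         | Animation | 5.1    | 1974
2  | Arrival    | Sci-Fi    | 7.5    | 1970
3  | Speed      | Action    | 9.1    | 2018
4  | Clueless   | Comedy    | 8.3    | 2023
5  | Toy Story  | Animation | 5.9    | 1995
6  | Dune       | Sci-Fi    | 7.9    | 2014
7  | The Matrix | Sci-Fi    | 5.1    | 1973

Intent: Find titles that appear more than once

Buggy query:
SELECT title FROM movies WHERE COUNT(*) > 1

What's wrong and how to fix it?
Bug: COUNT(*) is an aggregate and cannot be used in WHERE

Fix: GROUP BY title, then filter groups with HAVING COUNT(*) > 1

Corrected query:
SELECT title FROM movies GROUP BY title HAVING COUNT(*) > 1

Result:
(no rows)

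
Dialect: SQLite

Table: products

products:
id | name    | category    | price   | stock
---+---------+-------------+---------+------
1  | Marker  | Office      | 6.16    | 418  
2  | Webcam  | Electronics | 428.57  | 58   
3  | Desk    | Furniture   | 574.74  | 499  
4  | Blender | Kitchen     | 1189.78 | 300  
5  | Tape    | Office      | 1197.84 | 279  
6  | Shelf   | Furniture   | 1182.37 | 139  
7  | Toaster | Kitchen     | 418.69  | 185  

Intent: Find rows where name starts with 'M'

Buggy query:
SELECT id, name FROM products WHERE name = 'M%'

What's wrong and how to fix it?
Bug: Wildcards only work with LIKE; '=' treats '%' as a literal character

Fix: Use LIKE for wildcard pattern matching

Corrected query:
SELECT id, name FROM products WHERE name LIKE 'M%'

Result:
id | name  
---+-------
1  | Marker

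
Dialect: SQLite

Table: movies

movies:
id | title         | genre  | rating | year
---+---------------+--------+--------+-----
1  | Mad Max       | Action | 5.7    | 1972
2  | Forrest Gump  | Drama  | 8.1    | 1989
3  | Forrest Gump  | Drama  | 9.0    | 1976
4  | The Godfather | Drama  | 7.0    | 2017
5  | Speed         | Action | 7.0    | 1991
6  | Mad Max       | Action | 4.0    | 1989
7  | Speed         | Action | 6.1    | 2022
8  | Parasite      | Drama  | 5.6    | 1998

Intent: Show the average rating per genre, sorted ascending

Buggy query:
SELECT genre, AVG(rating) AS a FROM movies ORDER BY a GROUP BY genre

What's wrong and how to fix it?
Bug: GROUP BY must precede ORDER BY

Fix: Reorder: SELECT … FROM … GROUP BY … ORDER BY …

Corrected query:
SELECT genre, AVG(rating) AS a FROM movies GROUP BY genre ORDER BY a

Result:
genre  | a    
-------+------
Action | 5.7  
Drama  | 7.425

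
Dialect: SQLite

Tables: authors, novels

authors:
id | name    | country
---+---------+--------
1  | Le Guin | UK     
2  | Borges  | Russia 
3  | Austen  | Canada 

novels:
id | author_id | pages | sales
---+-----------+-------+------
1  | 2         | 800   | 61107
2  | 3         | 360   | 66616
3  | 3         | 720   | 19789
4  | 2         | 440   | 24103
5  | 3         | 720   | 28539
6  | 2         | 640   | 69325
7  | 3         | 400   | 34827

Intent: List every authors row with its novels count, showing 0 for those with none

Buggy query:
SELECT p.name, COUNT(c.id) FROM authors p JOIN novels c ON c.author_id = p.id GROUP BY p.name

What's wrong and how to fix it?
Bug: An inner join excludes parents with zero children

Fix: Switch to LEFT JOIN to retain unmatched parent rows

Corrected query:
SELECT p.name, COUNT(c.id) FROM authors p LEFT JOIN novels c ON c.author_id = p.id GROUP BY p.name

Result:
name    | COUNT(c.id)
--------+------------
Austen  | 4          
Borges  | 3          
Le Guin | 0          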